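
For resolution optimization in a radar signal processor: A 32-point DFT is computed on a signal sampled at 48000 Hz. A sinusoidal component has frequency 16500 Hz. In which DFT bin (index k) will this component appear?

DFT frequency resolution = f_s/N = 48000/32 = 1500 Hz
Bin index k = f_signal / resolution = 16500 / 1500 = 11
The signal frequency 16500 Hz falls in DFT bin k = 11.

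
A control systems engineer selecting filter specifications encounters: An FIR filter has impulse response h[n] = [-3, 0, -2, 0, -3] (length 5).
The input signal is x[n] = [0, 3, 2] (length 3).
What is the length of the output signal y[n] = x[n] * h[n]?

For linear convolution, the output length is:
len(y) = len(x) + len(h) - 1 = 3 + 5 - 1 = 7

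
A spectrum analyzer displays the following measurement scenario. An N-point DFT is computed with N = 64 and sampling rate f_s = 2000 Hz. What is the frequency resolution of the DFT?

DFT frequency resolution = f_s / N
= 2000 / 64 = 125/4 Hz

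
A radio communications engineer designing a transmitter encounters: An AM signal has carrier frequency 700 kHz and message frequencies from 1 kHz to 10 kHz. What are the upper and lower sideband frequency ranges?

Upper sideband (USB) = fc + [fm_low, fm_high] = 700 + [1, 10] = [701, 710] kHz
Lower sideband (LSB) = fc - [fm_high, fm_low] = 700 - [10, 1] = [690, 699] kHz
Total occupied spectrum: 690 kHz to 710 kHz (plus carrier at 700 kHz)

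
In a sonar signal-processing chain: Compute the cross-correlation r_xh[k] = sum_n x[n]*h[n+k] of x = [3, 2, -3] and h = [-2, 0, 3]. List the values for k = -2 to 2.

Both sequences indexed from 0 and zero outside their support.
Lags with overlap: k = -2 to 2.
  r_xh[-2] = x[2]*h[0] = 6
  r_xh[-1] = x[1]*h[0] + x[2]*h[1] = -4
  r_xh[0] = x[0]*h[0] + x[1]*h[1] + x[2]*h[2] = -15
  r_xh[1] = x[0]*h[1] + x[1]*h[2] = 6
  r_xh[2] = x[0]*h[2] = 9
r_xh = [6, -4, -15, 6, 9] (for k = -2, ..., 2)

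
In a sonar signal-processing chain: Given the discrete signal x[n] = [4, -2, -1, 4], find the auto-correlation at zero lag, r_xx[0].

The auto-correlation at zero lag r_xx[0] equals the signal energy.
r_xx[0] = sum of x[n]^2 = 4^2 + (-2)^2 + (-1)^2 + 4^2
= 16 + 4 + 1 + 16 = 37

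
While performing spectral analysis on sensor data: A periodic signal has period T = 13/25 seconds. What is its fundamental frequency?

The fundamental frequency is the reciprocal of the period.
f = 1/T = 1/(13/25) = 25/13 Hz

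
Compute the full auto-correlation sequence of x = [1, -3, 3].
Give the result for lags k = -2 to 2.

r_xx[k] = sum_m x[m]*x[m+k], indexed from 0, for k = -2 to 2:
  r_xx[-2] = x[2]*x[0] = 3
  r_xx[-1] = x[1]*x[0] + x[2]*x[1] = -12
  r_xx[0] = x[0]*x[0] + x[1]*x[1] + x[2]*x[2] = 19
  r_xx[1] = x[0]*x[1] + x[1]*x[2] = -12
  r_xx[2] = x[0]*x[2] = 3
r_xx = [3, -12, 19, -12, 3]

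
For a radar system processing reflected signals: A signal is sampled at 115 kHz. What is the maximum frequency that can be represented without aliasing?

The maximum frequency that can be represented without aliasing
is the Nyquist frequency: f_max = f_s / 2 = 115 kHz / 2 = 115/2 kHz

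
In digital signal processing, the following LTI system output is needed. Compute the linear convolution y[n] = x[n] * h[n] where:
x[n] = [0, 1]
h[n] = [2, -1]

y[n] = sum_k x[k]*h[n-k]. Output length = len(x) + len(h) - 1 = 2 + 2 - 1 = 3.
y[0] = 0*2 = 0
y[1] = 1*2 + 0*-1 = 2
y[2] = 1*-1 = -1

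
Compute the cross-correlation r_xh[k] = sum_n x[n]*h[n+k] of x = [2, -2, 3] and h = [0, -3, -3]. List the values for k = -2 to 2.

Both sequences indexed from 0 and zero outside their support.
Lags with overlap: k = -2 to 2.
  r_xh[-2] = x[2]*h[0] = 0
  r_xh[-1] = x[1]*h[0] + x[2]*h[1] = -9
  r_xh[0] = x[0]*h[0] + x[1]*h[1] + x[2]*h[2] = -3
  r_xh[1] = x[0]*h[1] + x[1]*h[2] = 0
  r_xh[2] = x[0]*h[2] = -6
r_xh = [0, -9, -3, 0, -6] (for k = -2, ..., 2)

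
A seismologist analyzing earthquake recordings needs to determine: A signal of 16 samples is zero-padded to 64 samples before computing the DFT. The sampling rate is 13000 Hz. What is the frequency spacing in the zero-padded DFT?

Original DFT: N = 16, resolution = f_s/N = 13000/16 = 1625/2 Hz
Zero-padded DFT: N = 64, resolution = f_s/N = 13000/64 = 1625/8 Hz
Zero-padding interpolates the spectrum (finer frequency grid)
but does NOT improve the true spectral resolution (ability to resolve close frequencies).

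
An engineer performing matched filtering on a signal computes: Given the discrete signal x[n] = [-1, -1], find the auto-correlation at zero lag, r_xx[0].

The auto-correlation at zero lag r_xx[0] equals the signal energy.
r_xx[0] = sum of x[n]^2 = (-1)^2 + (-1)^2
= 1 + 1 = 2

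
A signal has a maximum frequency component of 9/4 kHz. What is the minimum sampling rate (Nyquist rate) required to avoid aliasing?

By the Nyquist-Shannon sampling theorem,
the minimum sampling rate (Nyquist rate) must be at least 2 * f_max.
Nyquist rate = 2 * 9/4 kHz = 9/2 kHz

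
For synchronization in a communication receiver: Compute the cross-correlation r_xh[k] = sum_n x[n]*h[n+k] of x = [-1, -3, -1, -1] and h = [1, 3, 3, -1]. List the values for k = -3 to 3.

Both sequences indexed from 0 and zero outside their support.
Lags with overlap: k = -3 to 3.
  r_xh[-3] = x[3]*h[0] = -1
  r_xh[-2] = x[2]*h[0] + x[3]*h[1] = -4
  r_xh[-1] = x[1]*h[0] + x[2]*h[1] + x[3]*h[2] = -9
  r_xh[0] = x[0]*h[0] + x[1]*h[1] + x[2]*h[2] + x[3]*h[3] = -12
  r_xh[1] = x[0]*h[1] + x[1]*h[2] + x[2]*h[3] = -11
  r_xh[2] = x[0]*h[2] + x[1]*h[3] = 0
  r_xh[3] = x[0]*h[3] = 1
r_xh = [-1, -4, -9, -12, -11, 0, 1] (for k = -3, ..., 3)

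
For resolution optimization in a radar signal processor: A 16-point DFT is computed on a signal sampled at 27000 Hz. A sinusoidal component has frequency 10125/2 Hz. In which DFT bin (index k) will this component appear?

DFT frequency resolution = f_s/N = 27000/16 = 3375/2 Hz
Bin index k = f_signal / resolution = 10125/2 / 3375/2 = 3
The signal frequency 10125/2 Hz falls in DFT bin k = 3.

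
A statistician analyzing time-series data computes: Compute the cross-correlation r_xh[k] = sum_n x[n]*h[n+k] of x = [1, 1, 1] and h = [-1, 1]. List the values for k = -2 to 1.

Both sequences indexed from 0 and zero outside their support.
Lags with overlap: k = -2 to 1.
  r_xh[-2] = x[2]*h[0] = -1
  r_xh[-1] = x[1]*h[0] + x[2]*h[1] = 0
  r_xh[0] = x[0]*h[0] + x[1]*h[1] = 0
  r_xh[1] = x[0]*h[1] = 1
r_xh = [-1, 0, 0, 1] (for k = -2, ..., 1)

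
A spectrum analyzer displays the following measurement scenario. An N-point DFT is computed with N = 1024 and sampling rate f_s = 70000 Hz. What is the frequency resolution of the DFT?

DFT frequency resolution = f_s / N
= 70000 / 1024 = 4375/64 Hz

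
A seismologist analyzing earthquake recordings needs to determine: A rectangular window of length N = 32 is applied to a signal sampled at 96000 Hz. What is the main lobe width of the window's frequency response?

For a rectangular window of length N,
the main lobe width in frequency is 2*f_s/N.
= 2*96000/32 = 6000 Hz
This determines the minimum frequency separation for resolving two sinusoids.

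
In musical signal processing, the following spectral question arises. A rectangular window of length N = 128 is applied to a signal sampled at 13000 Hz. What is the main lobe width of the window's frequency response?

For a rectangular window of length N,
the main lobe width in frequency is 2*f_s/N.
= 2*13000/128 = 1625/8 Hz
This determines the minimum frequency separation for resolving two sinusoids.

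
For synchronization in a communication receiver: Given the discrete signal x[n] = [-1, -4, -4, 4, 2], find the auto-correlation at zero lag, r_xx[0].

The auto-correlation at zero lag r_xx[0] equals the signal energy.
r_xx[0] = sum of x[n]^2 = (-1)^2 + (-4)^2 + (-4)^2 + 4^2 + 2^2
= 1 + 16 + 16 + 16 + 4 = 53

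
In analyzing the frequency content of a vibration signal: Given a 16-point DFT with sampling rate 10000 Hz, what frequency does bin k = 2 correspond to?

The frequency of DFT bin k is: f_k = k * f_s / N
f_2 = 2 * 10000 / 16 = 1250 Hz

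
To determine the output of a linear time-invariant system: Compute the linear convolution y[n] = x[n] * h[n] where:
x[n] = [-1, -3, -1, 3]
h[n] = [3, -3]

y[n] = sum_k x[k]*h[n-k]. Output length = len(x) + len(h) - 1 = 4 + 2 - 1 = 5.
y[0] = -1*3 = -3
y[1] = -3*3 + -1*-3 = -6
y[2] = -1*3 + -3*-3 = 6
y[3] = 3*3 + -1*-3 = 12
y[4] = 3*-3 = -9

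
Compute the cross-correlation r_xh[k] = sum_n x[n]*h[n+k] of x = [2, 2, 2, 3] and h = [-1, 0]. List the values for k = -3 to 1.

Both sequences indexed from 0 and zero outside their support.
Lags with overlap: k = -3 to 1.
  r_xh[-3] = x[3]*h[0] = -3
  r_xh[-2] = x[2]*h[0] + x[3]*h[1] = -2
  r_xh[-1] = x[1]*h[0] + x[2]*h[1] = -2
  r_xh[0] = x[0]*h[0] + x[1]*h[1] = -2
  r_xh[1] = x[0]*h[1] = 0
r_xh = [-3, -2, -2, -2, 0] (for k = -3, ..., 1)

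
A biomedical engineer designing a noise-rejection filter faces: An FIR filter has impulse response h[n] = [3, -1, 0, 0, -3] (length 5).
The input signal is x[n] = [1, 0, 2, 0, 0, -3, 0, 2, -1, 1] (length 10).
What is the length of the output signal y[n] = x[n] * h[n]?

For linear convolution, the output length is:
len(y) = len(x) + len(h) - 1 = 10 + 5 - 1 = 14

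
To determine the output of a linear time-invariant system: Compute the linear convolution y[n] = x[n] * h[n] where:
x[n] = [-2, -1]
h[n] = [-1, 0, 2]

y[n] = sum_k x[k]*h[n-k]. Output length = len(x) + len(h) - 1 = 2 + 3 - 1 = 4.
y[0] = -2*-1 = 2
y[1] = -1*-1 + -2*0 = 1
y[2] = -1*0 + -2*2 = -4
y[3] = -1*2 = -2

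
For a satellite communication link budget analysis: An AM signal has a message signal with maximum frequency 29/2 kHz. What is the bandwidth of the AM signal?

In AM (double-sideband), the bandwidth is twice the message frequency.
BW = 2 * f_m = 2 * 29/2 kHz = 29 kHz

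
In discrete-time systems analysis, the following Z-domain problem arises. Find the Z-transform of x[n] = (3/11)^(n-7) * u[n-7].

Time-shifting property: if X(z) = Z{x[n]}, then Z{x[n-d]} = z^(-d) * X(z)
X(z) = z/(z - 3/11) for x[n] = (3/11)^n * u[n]
Z{x[n-7]} = z^(-7) * z/(z - 3/11) = z^(-6)/(z - 3/11)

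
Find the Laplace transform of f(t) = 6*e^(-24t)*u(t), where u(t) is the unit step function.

Standard Laplace transform pair:
e^(-at)*u(t) <-> 1/(s+a)
With a = 24: L{6*e^(-24t)*u(t)} = 6/(s+24), ROC: Re(s) > -24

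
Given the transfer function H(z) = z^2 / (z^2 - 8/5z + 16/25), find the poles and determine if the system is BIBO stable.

Poles are roots of the denominator: z^2 - 8/5z + 16/25 = 0.
Quadratic formula: z = [-(-8/5) +/- sqrt((-8/5)^2 - 4*(16/25))] / 2
Discriminant = 64/25 - 64/25 = 0; sqrt = 0.
z = (8/5 +/- 0) / 2 = 4/5 (repeated root).
|p1| = 4/5, |p2| = 4/5.
For BIBO stability, all poles must lie inside the unit circle (|p| < 1).
System is STABLE since both |p| < 1.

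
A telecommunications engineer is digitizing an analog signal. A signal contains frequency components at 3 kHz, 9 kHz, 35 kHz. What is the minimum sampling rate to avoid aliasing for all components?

The highest frequency component is f_max = 35 kHz.
Nyquist rate = 2 * f_max = 2 * 35 kHz = 70 kHz.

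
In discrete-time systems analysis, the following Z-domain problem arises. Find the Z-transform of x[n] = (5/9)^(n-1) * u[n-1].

Time-shifting property: if X(z) = Z{x[n]}, then Z{x[n-d]} = z^(-d) * X(z)
X(z) = z/(z - 5/9) for x[n] = (5/9)^n * u[n]
Z{x[n-1]} = z^(-1) * z/(z - 5/9) = 1/(z - 5/9)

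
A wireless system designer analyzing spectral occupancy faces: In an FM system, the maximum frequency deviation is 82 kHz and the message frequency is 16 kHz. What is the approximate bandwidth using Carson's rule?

Carson's rule: BW = 2*(delta_f + f_m)
= 2*(82 + 16) kHz = 196 kHz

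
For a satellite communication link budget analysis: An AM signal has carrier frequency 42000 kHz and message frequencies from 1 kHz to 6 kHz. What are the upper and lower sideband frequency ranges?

Upper sideband (USB) = fc + [fm_low, fm_high] = 42000 + [1, 6] = [42001, 42006] kHz
Lower sideband (LSB) = fc - [fm_high, fm_low] = 42000 - [6, 1] = [41994, 41999] kHz
Total occupied spectrum: 41994 kHz to 42006 kHz (plus carrier at 42000 kHz)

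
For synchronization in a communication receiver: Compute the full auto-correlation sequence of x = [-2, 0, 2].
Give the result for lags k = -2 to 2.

r_xx[k] = sum_m x[m]*x[m+k], indexed from 0, for k = -2 to 2:
  r_xx[-2] = x[2]*x[0] = -4
  r_xx[-1] = x[1]*x[0] + x[2]*x[1] = 0
  r_xx[0] = x[0]*x[0] + x[1]*x[1] + x[2]*x[2] = 8
  r_xx[1] = x[0]*x[1] + x[1]*x[2] = 0
  r_xx[2] = x[0]*x[2] = -4
r_xx = [-4, 0, 8, 0, -4]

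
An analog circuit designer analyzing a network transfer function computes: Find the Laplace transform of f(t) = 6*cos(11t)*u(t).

Standard pair: cos(wt)*u(t) <-> s/(s^2+w^2)
With w = 11: L{6*cos(11t)*u(t)} = 6s/(s^2+121)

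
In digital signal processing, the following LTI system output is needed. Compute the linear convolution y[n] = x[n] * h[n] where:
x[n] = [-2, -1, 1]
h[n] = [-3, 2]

y[n] = sum_k x[k]*h[n-k]. Output length = len(x) + len(h) - 1 = 3 + 2 - 1 = 4.
y[0] = -2*-3 = 6
y[1] = -1*-3 + -2*2 = -1
y[2] = 1*-3 + -1*2 = -5
y[3] = 1*2 = 2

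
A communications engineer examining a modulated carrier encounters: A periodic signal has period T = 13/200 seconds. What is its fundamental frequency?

The fundamental frequency is the reciprocal of the period.
f = 1/T = 1/(13/200) = 200/13 Hz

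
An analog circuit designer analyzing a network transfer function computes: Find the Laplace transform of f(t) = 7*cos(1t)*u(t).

Standard pair: cos(wt)*u(t) <-> s/(s^2+w^2)
With w = 1: L{7*cos(1t)*u(t)} = 7s/(s^2+1)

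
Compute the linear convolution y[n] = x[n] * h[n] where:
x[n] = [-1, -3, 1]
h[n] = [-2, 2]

y[n] = sum_k x[k]*h[n-k]. Output length = len(x) + len(h) - 1 = 3 + 2 - 1 = 4.
y[0] = -1*-2 = 2
y[1] = -3*-2 + -1*2 = 4
y[2] = 1*-2 + -3*2 = -8
y[3] = 1*2 = 2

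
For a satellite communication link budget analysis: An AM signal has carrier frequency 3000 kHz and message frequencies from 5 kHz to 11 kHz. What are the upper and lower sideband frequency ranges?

Upper sideband (USB) = fc + [fm_low, fm_high] = 3000 + [5, 11] = [3005, 3011] kHz
Lower sideband (LSB) = fc - [fm_high, fm_low] = 3000 - [11, 5] = [2989, 2995] kHz
Total occupied spectrum: 2989 kHz to 3011 kHz (plus carrier at 3000 kHz)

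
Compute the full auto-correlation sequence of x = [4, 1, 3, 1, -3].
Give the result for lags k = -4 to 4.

r_xx[k] = sum_m x[m]*x[m+k], indexed from 0, for k = -4 to 4:
  r_xx[-4] = x[4]*x[0] = -12
  r_xx[-3] = x[3]*x[0] + x[4]*x[1] = 1
  r_xx[-2] = x[2]*x[0] + x[3]*x[1] + x[4]*x[2] = 4
  r_xx[-1] = x[1]*x[0] + x[2]*x[1] + x[3]*x[2] + x[4]*x[3] = 7
  r_xx[0] = x[0]*x[0] + x[1]*x[1] + x[2]*x[2] + x[3]*x[3] + x[4]*x[4] = 36
  r_xx[1] = x[0]*x[1] + x[1]*x[2] + x[2]*x[3] + x[3]*x[4] = 7
  r_xx[2] = x[0]*x[2] + x[1]*x[3] + x[2]*x[4] = 4
  r_xx[3] = x[0]*x[3] + x[1]*x[4] = 1
  r_xx[4] = x[0]*x[4] = -12
r_xx = [-12, 1, 4, 7, 36, 7, 4, 1, -12]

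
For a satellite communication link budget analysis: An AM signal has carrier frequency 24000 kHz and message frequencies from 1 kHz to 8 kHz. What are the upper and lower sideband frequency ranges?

Upper sideband (USB) = fc + [fm_low, fm_high] = 24000 + [1, 8] = [24001, 24008] kHz
Lower sideband (LSB) = fc - [fm_high, fm_low] = 24000 - [8, 1] = [23992, 23999] kHz
Total occupied spectrum: 23992 kHz to 24008 kHz (plus carrier at 24000 kHz)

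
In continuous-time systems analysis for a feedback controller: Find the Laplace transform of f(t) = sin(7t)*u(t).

Standard pair: sin(wt)*u(t) <-> w/(s^2+w^2)
With w = 7: L{sin(7t)*u(t)} = 7/(s^2+49)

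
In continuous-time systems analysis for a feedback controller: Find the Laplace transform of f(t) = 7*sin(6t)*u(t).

Standard pair: sin(wt)*u(t) <-> w/(s^2+w^2)
With w = 6: L{7*sin(6t)*u(t)} = 42/(s^2+36)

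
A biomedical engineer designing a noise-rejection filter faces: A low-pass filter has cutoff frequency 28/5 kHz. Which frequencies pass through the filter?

A low-pass filter passes all frequencies below the cutoff frequency 28/5 kHz and attenuates higher frequencies.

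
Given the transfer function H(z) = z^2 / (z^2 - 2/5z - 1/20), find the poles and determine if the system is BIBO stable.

Poles are roots of the denominator: z^2 - 2/5z - 1/20 = 0.
Quadratic formula: z = [-(-2/5) +/- sqrt((-2/5)^2 - 4*(-1/20))] / 2
Discriminant = 4/25 + 1/5 = 9/25; sqrt = 3/5.
z = (2/5 +/- 3/5) / 2 => z = 1/2 or z = -1/10.
|p1| = 1/2, |p2| = 1/10.
For BIBO stability, all poles must lie inside the unit circle (|p| < 1).
System is STABLE since both |p| < 1.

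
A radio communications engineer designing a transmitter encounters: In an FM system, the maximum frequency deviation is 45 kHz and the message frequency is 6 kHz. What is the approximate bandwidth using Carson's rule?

Carson's rule: BW = 2*(delta_f + f_m)
= 2*(45 + 6) kHz = 102 kHz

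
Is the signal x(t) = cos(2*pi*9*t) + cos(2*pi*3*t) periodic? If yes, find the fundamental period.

f1 = 9 Hz, f2 = 3 Hz
Period T1 = 1/9, T2 = 1/3
Ratio T1/T2 = 3/9, which is rational.
The signal is periodic with fundamental period T = 1/GCD(9,3) = 1/3 s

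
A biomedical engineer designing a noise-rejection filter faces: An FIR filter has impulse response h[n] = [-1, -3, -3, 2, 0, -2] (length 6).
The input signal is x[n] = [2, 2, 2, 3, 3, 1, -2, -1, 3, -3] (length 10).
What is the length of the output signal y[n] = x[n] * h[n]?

For linear convolution, the output length is:
len(y) = len(x) + len(h) - 1 = 10 + 6 - 1 = 15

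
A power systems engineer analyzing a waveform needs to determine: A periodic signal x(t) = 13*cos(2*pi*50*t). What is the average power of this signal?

Average power of A*cos(wt) is A^2/2.
P = 13^2 / 2 = 169/2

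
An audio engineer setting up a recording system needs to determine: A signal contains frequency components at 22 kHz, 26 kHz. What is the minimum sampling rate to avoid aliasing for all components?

The highest frequency component is f_max = 26 kHz.
Nyquist rate = 2 * f_max = 2 * 26 kHz = 52 kHz.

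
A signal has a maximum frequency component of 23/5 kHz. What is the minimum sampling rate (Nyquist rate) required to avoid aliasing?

By the Nyquist-Shannon sampling theorem,
the minimum sampling rate (Nyquist rate) must be at least 2 * f_max.
Nyquist rate = 2 * 23/5 kHz = 46/5 kHz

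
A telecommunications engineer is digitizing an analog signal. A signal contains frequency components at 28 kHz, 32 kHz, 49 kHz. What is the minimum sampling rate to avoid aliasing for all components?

The highest frequency component is f_max = 49 kHz.
Nyquist rate = 2 * f_max = 2 * 49 kHz = 98 kHz.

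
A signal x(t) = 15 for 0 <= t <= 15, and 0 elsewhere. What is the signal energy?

Energy = integral of |x(t)|^2 dt over the signal duration
= 15^2 * 15 = 225 * 15 = 3375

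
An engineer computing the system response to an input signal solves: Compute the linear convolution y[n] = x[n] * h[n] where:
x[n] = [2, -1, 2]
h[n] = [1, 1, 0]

y[n] = sum_k x[k]*h[n-k]. Output length = len(x) + len(h) - 1 = 3 + 3 - 1 = 5.
y[0] = 2*1 = 2
y[1] = -1*1 + 2*1 = 1
y[2] = 2*1 + -1*1 + 2*0 = 1
y[3] = 2*1 + -1*0 = 2
y[4] = 2*0 = 0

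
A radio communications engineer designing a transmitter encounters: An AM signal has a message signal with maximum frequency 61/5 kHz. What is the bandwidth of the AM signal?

In AM (double-sideband), the bandwidth is twice the message frequency.
BW = 2 * f_m = 2 * 61/5 kHz = 122/5 kHz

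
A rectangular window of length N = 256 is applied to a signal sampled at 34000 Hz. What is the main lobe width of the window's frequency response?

For a rectangular window of length N,
the main lobe width in frequency is 2*f_s/N.
= 2*34000/256 = 2125/8 Hz
This determines the minimum frequency separation for resolving two sinusoids.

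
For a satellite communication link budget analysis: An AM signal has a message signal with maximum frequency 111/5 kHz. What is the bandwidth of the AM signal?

In AM (double-sideband), the bandwidth is twice the message frequency.
BW = 2 * f_m = 2 * 111/5 kHz = 222/5 kHz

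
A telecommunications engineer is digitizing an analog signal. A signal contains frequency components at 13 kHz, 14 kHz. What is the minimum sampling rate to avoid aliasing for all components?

The highest frequency component is f_max = 14 kHz.
Nyquist rate = 2 * f_max = 2 * 14 kHz = 28 kHz.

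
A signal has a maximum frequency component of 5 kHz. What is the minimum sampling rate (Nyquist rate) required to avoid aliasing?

By the Nyquist-Shannon sampling theorem,
the minimum sampling rate (Nyquist rate) must be at least 2 * f_max.
Nyquist rate = 2 * 5 kHz = 10 kHz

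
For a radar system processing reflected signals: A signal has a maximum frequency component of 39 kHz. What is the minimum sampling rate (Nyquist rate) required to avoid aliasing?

By the Nyquist-Shannon sampling theorem,
the minimum sampling rate (Nyquist rate) must be at least 2 * f_max.
Nyquist rate = 2 * 39 kHz = 78 kHz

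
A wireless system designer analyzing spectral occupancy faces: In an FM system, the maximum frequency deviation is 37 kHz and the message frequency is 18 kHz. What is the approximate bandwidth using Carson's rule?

Carson's rule: BW = 2*(delta_f + f_m)
= 2*(37 + 18) kHz = 110 kHz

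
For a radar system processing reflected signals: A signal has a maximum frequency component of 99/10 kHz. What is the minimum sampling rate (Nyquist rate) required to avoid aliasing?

By the Nyquist-Shannon sampling theorem,
the minimum sampling rate (Nyquist rate) must be at least 2 * f_max.
Nyquist rate = 2 * 99/10 kHz = 99/5 kHz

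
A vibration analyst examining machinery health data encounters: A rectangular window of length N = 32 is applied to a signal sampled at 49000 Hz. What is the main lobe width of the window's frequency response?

For a rectangular window of length N,
the main lobe width in frequency is 2*f_s/N.
= 2*49000/32 = 6125/2 Hz
This determines the minimum frequency separation for resolving two sinusoids.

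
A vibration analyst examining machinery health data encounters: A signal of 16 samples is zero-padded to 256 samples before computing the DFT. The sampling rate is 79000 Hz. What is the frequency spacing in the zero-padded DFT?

Original DFT: N = 16, resolution = f_s/N = 79000/16 = 9875/2 Hz
Zero-padded DFT: N = 256, resolution = f_s/N = 79000/256 = 9875/32 Hz
Zero-padding interpolates the spectrum (finer frequency grid)
but does NOT improve the true spectral resolution (ability to resolve close frequencies).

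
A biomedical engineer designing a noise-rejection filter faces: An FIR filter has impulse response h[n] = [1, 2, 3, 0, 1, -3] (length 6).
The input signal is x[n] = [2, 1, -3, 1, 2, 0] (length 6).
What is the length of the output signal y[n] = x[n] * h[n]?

For linear convolution, the output length is:
len(y) = len(x) + len(h) - 1 = 6 + 6 - 1 = 11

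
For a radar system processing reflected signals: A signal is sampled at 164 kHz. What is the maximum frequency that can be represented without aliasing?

The maximum frequency that can be represented without aliasing
is the Nyquist frequency: f_max = f_s / 2 = 164 kHz / 2 = 82 kHz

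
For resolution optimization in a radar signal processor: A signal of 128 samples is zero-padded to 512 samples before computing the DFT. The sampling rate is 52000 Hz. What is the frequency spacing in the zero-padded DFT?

Original DFT: N = 128, resolution = f_s/N = 52000/128 = 1625/4 Hz
Zero-padded DFT: N = 512, resolution = f_s/N = 52000/512 = 1625/16 Hz
Zero-padding interpolates the spectrum (finer frequency grid)
but does NOT improve the true spectral resolution (ability to resolve close frequencies).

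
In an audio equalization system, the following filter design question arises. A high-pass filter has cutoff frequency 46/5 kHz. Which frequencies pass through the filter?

A high-pass filter passes all frequencies above the cutoff frequency 46/5 kHz and attenuates lower frequencies.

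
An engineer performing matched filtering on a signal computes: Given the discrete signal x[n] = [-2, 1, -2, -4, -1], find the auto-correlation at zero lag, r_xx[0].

The auto-correlation at zero lag r_xx[0] equals the signal energy.
r_xx[0] = sum of x[n]^2 = (-2)^2 + 1^2 + (-2)^2 + (-4)^2 + (-1)^2
= 4 + 1 + 4 + 16 + 1 = 26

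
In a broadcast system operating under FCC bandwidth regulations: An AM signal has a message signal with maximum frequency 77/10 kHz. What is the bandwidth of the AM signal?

In AM (double-sideband), the bandwidth is twice the message frequency.
BW = 2 * f_m = 2 * 77/10 kHz = 77/5 kHz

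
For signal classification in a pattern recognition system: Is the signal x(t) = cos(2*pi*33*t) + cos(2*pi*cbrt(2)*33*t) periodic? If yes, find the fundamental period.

f1 = 33 Hz, f2 = 33*cbrt(2) Hz
Ratio f2/f1 = cbrt(2), which is irrational.
Since the frequency ratio is irrational, no common period exists.
The signal is not periodic.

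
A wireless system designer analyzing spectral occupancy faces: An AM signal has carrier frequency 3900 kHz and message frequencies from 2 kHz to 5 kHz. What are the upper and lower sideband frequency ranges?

Upper sideband (USB) = fc + [fm_low, fm_high] = 3900 + [2, 5] = [3902, 3905] kHz
Lower sideband (LSB) = fc - [fm_high, fm_low] = 3900 - [5, 2] = [3895, 3898] kHz
Total occupied spectrum: 3895 kHz to 3905 kHz (plus carrier at 3900 kHz)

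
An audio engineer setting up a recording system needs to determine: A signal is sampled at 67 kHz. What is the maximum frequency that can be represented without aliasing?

The maximum frequency that can be represented without aliasing
is the Nyquist frequency: f_max = f_s / 2 = 67 kHz / 2 = 67/2 kHz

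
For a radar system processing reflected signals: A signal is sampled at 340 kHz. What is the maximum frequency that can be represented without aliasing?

The maximum frequency that can be represented without aliasing
is the Nyquist frequency: f_max = f_s / 2 = 340 kHz / 2 = 170 kHz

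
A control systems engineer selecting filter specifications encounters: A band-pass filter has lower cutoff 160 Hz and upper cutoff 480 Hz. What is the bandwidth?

Bandwidth = f_high - f_low
= 480 Hz - 160 Hz = 320 Hz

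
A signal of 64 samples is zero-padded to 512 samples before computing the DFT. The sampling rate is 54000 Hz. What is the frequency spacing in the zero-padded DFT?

Original DFT: N = 64, resolution = f_s/N = 54000/64 = 3375/4 Hz
Zero-padded DFT: N = 512, resolution = f_s/N = 54000/512 = 3375/32 Hz
Zero-padding interpolates the spectrum (finer frequency grid)
but does NOT improve the true spectral resolution (ability to resolve close frequencies).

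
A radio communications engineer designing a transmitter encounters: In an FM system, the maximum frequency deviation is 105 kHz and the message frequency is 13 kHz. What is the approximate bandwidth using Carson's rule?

Carson's rule: BW = 2*(delta_f + f_m)
= 2*(105 + 13) kHz = 236 kHz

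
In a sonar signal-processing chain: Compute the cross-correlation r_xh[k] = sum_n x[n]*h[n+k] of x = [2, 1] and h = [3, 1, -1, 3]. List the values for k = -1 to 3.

Both sequences indexed from 0 and zero outside their support.
Lags with overlap: k = -1 to 3.
  r_xh[-1] = x[1]*h[0] = 3
  r_xh[0] = x[0]*h[0] + x[1]*h[1] = 7
  r_xh[1] = x[0]*h[1] + x[1]*h[2] = 1
  r_xh[2] = x[0]*h[2] + x[1]*h[3] = 1
  r_xh[3] = x[0]*h[3] = 6
r_xh = [3, 7, 1, 1, 6] (for k = -1, ..., 3)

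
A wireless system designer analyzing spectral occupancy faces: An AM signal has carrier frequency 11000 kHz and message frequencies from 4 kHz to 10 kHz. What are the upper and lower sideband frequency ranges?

Upper sideband (USB) = fc + [fm_low, fm_high] = 11000 + [4, 10] = [11004, 11010] kHz
Lower sideband (LSB) = fc - [fm_high, fm_low] = 11000 - [10, 4] = [10990, 10996] kHz
Total occupied spectrum: 10990 kHz to 11010 kHz (plus carrier at 11000 kHz)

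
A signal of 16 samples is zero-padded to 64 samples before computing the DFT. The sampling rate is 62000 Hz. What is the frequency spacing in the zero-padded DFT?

Original DFT: N = 16, resolution = f_s/N = 62000/16 = 3875 Hz
Zero-padded DFT: N = 64, resolution = f_s/N = 62000/64 = 3875/4 Hz
Zero-padding interpolates the spectrum (finer frequency grid)
but does NOT improve the true spectral resolution (ability to resolve close frequencies).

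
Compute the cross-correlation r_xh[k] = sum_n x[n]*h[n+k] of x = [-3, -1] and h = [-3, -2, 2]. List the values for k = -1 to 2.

Both sequences indexed from 0 and zero outside their support.
Lags with overlap: k = -1 to 2.
  r_xh[-1] = x[1]*h[0] = 3
  r_xh[0] = x[0]*h[0] + x[1]*h[1] = 11
  r_xh[1] = x[0]*h[1] + x[1]*h[2] = 4
  r_xh[2] = x[0]*h[2] = -6
r_xh = [3, 11, 4, -6] (for k = -1, ..., 2)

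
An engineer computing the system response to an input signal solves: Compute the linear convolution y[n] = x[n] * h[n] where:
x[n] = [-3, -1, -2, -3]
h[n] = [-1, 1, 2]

y[n] = sum_k x[k]*h[n-k]. Output length = len(x) + len(h) - 1 = 4 + 3 - 1 = 6.
y[0] = -3*-1 = 3
y[1] = -1*-1 + -3*1 = -2
y[2] = -2*-1 + -1*1 + -3*2 = -5
y[3] = -3*-1 + -2*1 + -1*2 = -1
y[4] = -3*1 + -2*2 = -7
y[5] = -3*2 = -6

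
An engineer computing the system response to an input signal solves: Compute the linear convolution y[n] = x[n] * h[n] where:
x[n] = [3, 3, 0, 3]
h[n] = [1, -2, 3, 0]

y[n] = sum_k x[k]*h[n-k]. Output length = len(x) + len(h) - 1 = 4 + 4 - 1 = 7.
y[0] = 3*1 = 3
y[1] = 3*1 + 3*-2 = -3
y[2] = 0*1 + 3*-2 + 3*3 = 3
y[3] = 3*1 + 0*-2 + 3*3 + 3*0 = 12
y[4] = 3*-2 + 0*3 + 3*0 = -6
y[5] = 3*3 + 0*0 = 9
y[6] = 3*0 = 0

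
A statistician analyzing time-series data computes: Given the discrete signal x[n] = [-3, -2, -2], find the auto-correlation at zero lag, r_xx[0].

The auto-correlation at zero lag r_xx[0] equals the signal energy.
r_xx[0] = sum of x[n]^2 = (-3)^2 + (-2)^2 + (-2)^2
= 9 + 4 + 4 = 17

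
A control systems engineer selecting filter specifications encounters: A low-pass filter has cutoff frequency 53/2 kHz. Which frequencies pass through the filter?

A low-pass filter passes all frequencies below the cutoff frequency 53/2 kHz and attenuates higher frequencies.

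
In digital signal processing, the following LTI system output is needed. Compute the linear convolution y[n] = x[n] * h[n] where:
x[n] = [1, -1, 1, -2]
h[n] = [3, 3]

y[n] = sum_k x[k]*h[n-k]. Output length = len(x) + len(h) - 1 = 4 + 2 - 1 = 5.
y[0] = 1*3 = 3
y[1] = -1*3 + 1*3 = 0
y[2] = 1*3 + -1*3 = 0
y[3] = -2*3 + 1*3 = -3
y[4] = -2*3 = -6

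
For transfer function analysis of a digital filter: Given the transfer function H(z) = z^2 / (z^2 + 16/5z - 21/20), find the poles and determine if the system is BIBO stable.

Poles are roots of the denominator: z^2 + 16/5z - 21/20 = 0.
Quadratic formula: z = [-(16/5) +/- sqrt((16/5)^2 - 4*(-21/20))] / 2
Discriminant = 256/25 + 21/5 = 361/25; sqrt = 19/5.
z = (-16/5 +/- 19/5) / 2 => z = 3/10 or z = -7/2.
|p1| = 7/2, |p2| = 3/10.
For BIBO stability, all poles must lie inside the unit circle (|p| < 1).
System is UNSTABLE since at least one |p| >= 1.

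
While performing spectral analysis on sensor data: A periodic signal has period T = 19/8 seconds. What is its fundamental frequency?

The fundamental frequency is the reciprocal of the period.
f = 1/T = 1/(19/8) = 8/19 Hz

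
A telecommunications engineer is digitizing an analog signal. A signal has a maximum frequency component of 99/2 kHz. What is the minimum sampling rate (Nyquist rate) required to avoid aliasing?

By the Nyquist-Shannon sampling theorem,
the minimum sampling rate (Nyquist rate) must be at least 2 * f_max.
Nyquist rate = 2 * 99/2 kHz = 99 kHz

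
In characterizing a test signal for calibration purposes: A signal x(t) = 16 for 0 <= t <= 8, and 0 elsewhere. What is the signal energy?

Energy = integral of |x(t)|^2 dt over the signal duration
= 16^2 * 8 = 256 * 8 = 2048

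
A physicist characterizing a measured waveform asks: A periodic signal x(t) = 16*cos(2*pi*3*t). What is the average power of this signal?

Average power of A*cos(wt) is A^2/2.
P = 16^2 / 2 = 256/2 = 128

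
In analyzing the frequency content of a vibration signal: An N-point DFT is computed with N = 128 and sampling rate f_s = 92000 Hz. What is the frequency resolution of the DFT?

DFT frequency resolution = f_s / N
= 92000 / 128 = 2875/4 Hz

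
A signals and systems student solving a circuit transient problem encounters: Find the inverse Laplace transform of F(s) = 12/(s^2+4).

Standard pair: w/(s^2+w^2) <-> sin(wt)*u(t)
Recognize w^2 = 4, so w = 2; numerator 12 = 6*2.
f(t) = 6*sin(2t)*u(t)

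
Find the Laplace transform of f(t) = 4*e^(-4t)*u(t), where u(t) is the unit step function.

Standard Laplace transform pair:
e^(-at)*u(t) <-> 1/(s+a)
With a = 4: L{4*e^(-4t)*u(t)} = 4/(s+4), ROC: Re(s) > -4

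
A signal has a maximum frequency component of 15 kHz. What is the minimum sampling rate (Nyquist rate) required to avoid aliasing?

By the Nyquist-Shannon sampling theorem,
the minimum sampling rate (Nyquist rate) must be at least 2 * f_max.
Nyquist rate = 2 * 15 kHz = 30 kHz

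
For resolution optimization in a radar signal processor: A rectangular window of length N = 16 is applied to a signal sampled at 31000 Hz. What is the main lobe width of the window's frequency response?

For a rectangular window of length N,
the main lobe width in frequency is 2*f_s/N.
= 2*31000/16 = 3875 Hz
This determines the minimum frequency separation for resolving two sinusoids.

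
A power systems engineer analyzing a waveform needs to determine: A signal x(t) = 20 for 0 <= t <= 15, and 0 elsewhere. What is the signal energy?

Energy = integral of |x(t)|^2 dt over the signal duration
= 20^2 * 15 = 400 * 15 = 6000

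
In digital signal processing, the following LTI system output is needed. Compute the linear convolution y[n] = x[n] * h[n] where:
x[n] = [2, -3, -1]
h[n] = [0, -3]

y[n] = sum_k x[k]*h[n-k]. Output length = len(x) + len(h) - 1 = 3 + 2 - 1 = 4.
y[0] = 2*0 = 0
y[1] = -3*0 + 2*-3 = -6
y[2] = -1*0 + -3*-3 = 9
y[3] = -1*-3 = 3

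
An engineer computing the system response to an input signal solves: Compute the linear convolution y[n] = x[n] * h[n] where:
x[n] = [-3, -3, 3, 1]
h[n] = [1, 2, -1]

y[n] = sum_k x[k]*h[n-k]. Output length = len(x) + len(h) - 1 = 4 + 3 - 1 = 6.
y[0] = -3*1 = -3
y[1] = -3*1 + -3*2 = -9
y[2] = 3*1 + -3*2 + -3*-1 = 0
y[3] = 1*1 + 3*2 + -3*-1 = 10
y[4] = 1*2 + 3*-1 = -1
y[5] = 1*-1 = -1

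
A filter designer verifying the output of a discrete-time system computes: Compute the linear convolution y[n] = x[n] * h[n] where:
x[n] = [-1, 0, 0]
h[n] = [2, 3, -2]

y[n] = sum_k x[k]*h[n-k]. Output length = len(x) + len(h) - 1 = 3 + 3 - 1 = 5.
y[0] = -1*2 = -2
y[1] = 0*2 + -1*3 = -3
y[2] = 0*2 + 0*3 + -1*-2 = 2
y[3] = 0*3 + 0*-2 = 0
y[4] = 0*-2 = 0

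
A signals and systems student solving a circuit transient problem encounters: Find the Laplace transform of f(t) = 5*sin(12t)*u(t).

Standard pair: sin(wt)*u(t) <-> w/(s^2+w^2)
With w = 12: L{5*sin(12t)*u(t)} = 60/(s^2+144)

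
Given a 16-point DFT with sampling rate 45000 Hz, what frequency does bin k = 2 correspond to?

The frequency of DFT bin k is: f_k = k * f_s / N
f_2 = 2 * 45000 / 16 = 5625 Hz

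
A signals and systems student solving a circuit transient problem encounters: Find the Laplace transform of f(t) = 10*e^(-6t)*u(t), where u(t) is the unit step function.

Standard Laplace transform pair:
e^(-at)*u(t) <-> 1/(s+a)
With a = 6: L{10*e^(-6t)*u(t)} = 10/(s+6), ROC: Re(s) > -6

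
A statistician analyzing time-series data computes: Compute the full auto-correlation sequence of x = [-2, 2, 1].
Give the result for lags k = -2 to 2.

r_xx[k] = sum_m x[m]*x[m+k], indexed from 0, for k = -2 to 2:
  r_xx[-2] = x[2]*x[0] = -2
  r_xx[-1] = x[1]*x[0] + x[2]*x[1] = -2
  r_xx[0] = x[0]*x[0] + x[1]*x[1] + x[2]*x[2] = 9
  r_xx[1] = x[0]*x[1] + x[1]*x[2] = -2
  r_xx[2] = x[0]*x[2] = -2
r_xx = [-2, -2, 9, -2, -2]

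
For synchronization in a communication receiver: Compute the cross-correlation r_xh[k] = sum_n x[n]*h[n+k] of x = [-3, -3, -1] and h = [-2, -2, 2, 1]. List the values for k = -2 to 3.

Both sequences indexed from 0 and zero outside their support.
Lags with overlap: k = -2 to 3.
  r_xh[-2] = x[2]*h[0] = 2
  r_xh[-1] = x[1]*h[0] + x[2]*h[1] = 8
  r_xh[0] = x[0]*h[0] + x[1]*h[1] + x[2]*h[2] = 10
  r_xh[1] = x[0]*h[1] + x[1]*h[2] + x[2]*h[3] = -1
  r_xh[2] = x[0]*h[2] + x[1]*h[3] = -9
  r_xh[3] = x[0]*h[3] = -3
r_xh = [2, 8, 10, -1, -9, -3] (for k = -2, ..., 3)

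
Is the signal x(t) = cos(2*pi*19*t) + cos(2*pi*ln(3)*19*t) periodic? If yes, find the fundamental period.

f1 = 19 Hz, f2 = 19*ln(3) Hz
Ratio f2/f1 = ln(3), which is irrational.
Since the frequency ratio is irrational, no common period exists.
The signal is not periodic.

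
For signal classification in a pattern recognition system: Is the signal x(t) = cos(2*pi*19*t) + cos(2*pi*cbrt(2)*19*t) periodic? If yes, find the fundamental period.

f1 = 19 Hz, f2 = 19*cbrt(2) Hz
Ratio f2/f1 = cbrt(2), which is irrational.
Since the frequency ratio is irrational, no common period exists.
The signal is not periodic.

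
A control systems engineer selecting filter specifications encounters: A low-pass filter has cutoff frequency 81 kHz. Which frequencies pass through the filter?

A low-pass filter passes all frequencies below the cutoff frequency 81 kHz and attenuates higher frequencies.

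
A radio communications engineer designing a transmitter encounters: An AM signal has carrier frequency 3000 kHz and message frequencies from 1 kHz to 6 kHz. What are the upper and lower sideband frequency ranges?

Upper sideband (USB) = fc + [fm_low, fm_high] = 3000 + [1, 6] = [3001, 3006] kHz
Lower sideband (LSB) = fc - [fm_high, fm_low] = 3000 - [6, 1] = [2994, 2999] kHz
Total occupied spectrum: 2994 kHz to 3006 kHz (plus carrier at 3000 kHz)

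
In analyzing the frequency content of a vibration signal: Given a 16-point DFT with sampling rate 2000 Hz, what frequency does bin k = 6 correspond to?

The frequency of DFT bin k is: f_k = k * f_s / N
f_6 = 6 * 2000 / 16 = 750 Hz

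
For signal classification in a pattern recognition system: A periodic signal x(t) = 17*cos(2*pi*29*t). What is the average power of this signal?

Average power of A*cos(wt) is A^2/2.
P = 17^2 / 2 = 289/2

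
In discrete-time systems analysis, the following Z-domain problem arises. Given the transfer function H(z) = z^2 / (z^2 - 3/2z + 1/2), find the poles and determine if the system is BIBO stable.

Poles are roots of the denominator: z^2 - 3/2z + 1/2 = 0.
Quadratic formula: z = [-(-3/2) +/- sqrt((-3/2)^2 - 4*(1/2))] / 2
Discriminant = 9/4 - 2 = 1/4; sqrt = 1/2.
z = (3/2 +/- 1/2) / 2 => z = 1 or z = 1/2.
|p1| = 1, |p2| = 1/2.
For BIBO stability, all poles must lie inside the unit circle (|p| < 1).
System is UNSTABLE since at least one |p| >= 1.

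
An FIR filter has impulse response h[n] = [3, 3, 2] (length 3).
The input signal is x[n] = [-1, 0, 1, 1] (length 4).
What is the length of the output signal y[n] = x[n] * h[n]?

For linear convolution, the output length is:
len(y) = len(x) + len(h) - 1 = 4 + 3 - 1 = 6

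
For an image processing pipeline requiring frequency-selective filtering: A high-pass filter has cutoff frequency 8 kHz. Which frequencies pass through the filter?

A high-pass filter passes all frequencies above the cutoff frequency 8 kHz and attenuates lower frequencies.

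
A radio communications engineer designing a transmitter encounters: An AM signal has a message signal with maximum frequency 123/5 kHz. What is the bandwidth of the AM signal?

In AM (double-sideband), the bandwidth is twice the message frequency.
BW = 2 * f_m = 2 * 123/5 kHz = 246/5 kHz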